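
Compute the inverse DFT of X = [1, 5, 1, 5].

x[n] = (1/4) Σ(k=0 to 3) X[k] · e^(2πikn/4)

Computing each x[n]:
x[0] = 3
x[1] = 0
x[2] = -2
x[3] = 0

x = [3, 0, -2, 0]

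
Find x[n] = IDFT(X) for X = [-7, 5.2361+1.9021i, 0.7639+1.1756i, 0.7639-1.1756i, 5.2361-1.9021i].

x[n] = (1/5) Σ(k=0 to 4) X[k] · e^(2πikn/5)

Computing each x[n]:
x[0] = 1
x[1] = -2
x[2] = -3
x[3] = -3
x[4] = 0

x = [1, -2, -3, -3, 0]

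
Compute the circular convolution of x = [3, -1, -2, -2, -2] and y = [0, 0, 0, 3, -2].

(x ⊛ y)[n] = Σ(m=0 to 4) x[m] · y[(n-m) mod 5]

Computing each output sample:
(x ⊛ y)[0] = -4
(x ⊛ y)[1] = -2
(x ⊛ y)[2] = -2
(x ⊛ y)[3] = 13
(x ⊛ y)[4] = -9

x ⊛ y = [-4, -2, -2, 13, -9]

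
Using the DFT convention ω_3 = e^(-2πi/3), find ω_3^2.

ω_3^2 = e^(-2πi·2/3)
= cos(-2π·2/3) + i·sin(-2π·2/3)
= cos(-4π/3) + i·sin(-4π/3)

ω_3^2 = cos(-4π/3) + i·sin(-4π/3) = -0.5000+0.8660i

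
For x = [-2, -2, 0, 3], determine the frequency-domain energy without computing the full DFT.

Parseval: Σ|x[n]|² = (1/N)Σ|X[k]|², so Σ|X[k]|² = N·Σ|x[n]|² = 4·17.0000

Σ|X[k]|² = N·Σ|x[n]|² = 4·17.0000 = 68.0000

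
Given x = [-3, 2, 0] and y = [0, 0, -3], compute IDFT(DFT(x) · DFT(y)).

(x ⊛ y)[n] = Σ(m=0 to 2) x[m] · y[(n-m) mod 3]

Computing each output sample:
(x ⊛ y)[0] = -6
(x ⊛ y)[1] = 0
(x ⊛ y)[2] = 9

x ⊛ y = [-6, 0, 9]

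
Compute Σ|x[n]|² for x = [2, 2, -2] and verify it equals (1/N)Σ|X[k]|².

Time domain:
Σ|x[n]|² = |2|² + |2|² + |-2|² = 12.0000

Frequency domain:
(1/3)Σ|X[k]|² = (1/3)(|2|² + |2.0000-3.4641i|² + |2.0000+3.4641i|²) = (1/3)·36.0000 = 12.0000

Both sides agree, confirming Parseval's theorem.

Σ|x[n]|² = (1/N)Σ|X[k]|² = 12.0000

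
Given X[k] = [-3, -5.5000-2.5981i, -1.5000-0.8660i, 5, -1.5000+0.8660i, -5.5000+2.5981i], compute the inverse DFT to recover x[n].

x[n] = (1/6) Σ(k=0 to 5) X[k] · e^(2πikn/6)

Computing each x[n]:
x[0] = -2
x[1] = -1
x[2] = 2
x[3] = 0
x[4] = 1
x[5] = -3

x = [-2, -1, 2, 0, 1, -3]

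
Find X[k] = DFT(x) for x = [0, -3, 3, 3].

X[k] = Σ(n=0 to 3) x[n] · ω_4^(nk)
where ω_4 = e^(-2πi/4)

Computing each X[k]:
X[0] = 3
X[1] = -3+6i
X[2] = 3
X[3] = -3-6i

X = [3, -3+6i, 3, -3-6i]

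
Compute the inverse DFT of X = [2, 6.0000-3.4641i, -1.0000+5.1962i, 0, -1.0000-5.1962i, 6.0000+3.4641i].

x[n] = (1/6) Σ(k=0 to 5) X[k] · e^(2πikn/6)

Computing each x[n]:
x[0] = 2
x[1] = 1
x[2] = 2
x[3] = -2
x[4] = -3
x[5] = 2

x = [2, 1, 2, -2, -3, 2]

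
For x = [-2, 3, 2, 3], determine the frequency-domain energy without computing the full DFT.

Parseval: Σ|x[n]|² = (1/N)Σ|X[k]|², so Σ|X[k]|² = N·Σ|x[n]|² = 4·26.0000

Σ|X[k]|² = N·Σ|x[n]|² = 4·26.0000 = 104.0000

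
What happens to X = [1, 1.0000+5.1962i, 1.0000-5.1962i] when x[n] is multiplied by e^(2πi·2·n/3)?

Modulation property: DFT(ω_3^(-2n)·x[n]) = X[(k-2) mod 3], so circularly shift X by 2 positions.

X[k-2] = [1.0000+5.1962i, 1.0000-5.1962i, 1]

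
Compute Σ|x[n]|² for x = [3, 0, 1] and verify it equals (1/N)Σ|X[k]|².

Time domain:
Σ|x[n]|² = |3|² + |0|² + |1|² = 10.0000

Frequency domain:
(1/3)Σ|X[k]|² = (1/3)(|4|² + |2.5000+0.8660i|² + |2.5000-0.8660i|²) = (1/3)·30.0000 = 10.0000

Both sides agree, confirming Parseval's theorem.

Σ|x[n]|² = (1/N)Σ|X[k]|² = 10.0000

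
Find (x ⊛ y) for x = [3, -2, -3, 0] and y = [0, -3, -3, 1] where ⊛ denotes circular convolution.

(x ⊛ y)[n] = Σ(m=0 to 3) x[m] · y[(n-m) mod 4]

Computing each output sample:
(x ⊛ y)[0] = 7
(x ⊛ y)[1] = -12
(x ⊛ y)[2] = -3
(x ⊛ y)[3] = 18

x ⊛ y = [7, -12, -3, 18]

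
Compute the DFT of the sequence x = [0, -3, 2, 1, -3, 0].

X[k] = Σ(n=0 to 5) x[n] · ω_6^(nk)
where ω_6 = e^(-2πi/6)

Computing each X[k]:
X[0] = -3
X[1] = -2.0000-1.7321i
X[2] = 3.0000+6.9282i
X[3] = 1
X[4] = 3.0000-6.9282i
X[5] = -2.0000+1.7321i

X = [-3, -2.0000-1.7321i, 3.0000+6.9282i, 1, 3.0000-6.9282i, -2.0000+1.7321i]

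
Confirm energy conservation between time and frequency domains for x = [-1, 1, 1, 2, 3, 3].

Time domain:
Σ|x[n]|² = |-1|² + |1|² + |1|² + |2|² + |3|² + |3|² = 25.0000

Frequency domain:
(1/6)Σ|X[k]|² = (1/6)(|9|² + |-3.0000+3.4641i|² + |-3|² + |-3|² + |-3|² + |-3.0000-3.4641i|²) = (1/6)·150.0000 = 25.0000

Both sides agree, confirming Parseval's theorem.

Σ|x[n]|² = (1/N)Σ|X[k]|² = 25.0000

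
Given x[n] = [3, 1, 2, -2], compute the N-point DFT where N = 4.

X[k] = Σ(n=0 to 3) x[n] · ω_4^(nk)
where ω_4 = e^(-2πi/4)

Computing each X[k]:
X[0] = 4
X[1] = 1-3i
X[2] = 6
X[3] = 1+3i

X = [4, 1-3i, 6, 1+3i]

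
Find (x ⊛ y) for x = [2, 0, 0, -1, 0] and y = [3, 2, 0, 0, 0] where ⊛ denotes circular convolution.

(x ⊛ y)[n] = Σ(m=0 to 4) x[m] · y[(n-m) mod 5]

Computing each output sample:
(x ⊛ y)[0] = 6
(x ⊛ y)[1] = 4
(x ⊛ y)[2] = 0
(x ⊛ y)[3] = -3
(x ⊛ y)[4] = -2

x ⊛ y = [6, 4, 0, -3, -2]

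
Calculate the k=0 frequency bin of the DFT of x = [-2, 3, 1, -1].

X[0] = Σ(n=0 to 3) x[n] · ω_4^0 = Σ x[n]
= (-2) + (3) + (1) + (-1)

X[0] = 1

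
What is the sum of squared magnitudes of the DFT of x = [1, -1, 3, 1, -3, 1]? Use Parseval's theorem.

Parseval: Σ|x[n]|² = (1/N)Σ|X[k]|², so Σ|X[k]|² = N·Σ|x[n]|² = 6·22.0000

Σ|X[k]|² = N·Σ|x[n]|² = 6·22.0000 = 132.0000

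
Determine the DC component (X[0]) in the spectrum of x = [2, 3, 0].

X[0] = Σ(n=0 to 2) x[n] · ω_3^0 = Σ x[n]
= (2) + (3) + (0)

X[0] = 5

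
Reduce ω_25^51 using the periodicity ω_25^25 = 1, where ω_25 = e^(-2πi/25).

Since ω_25^25 = 1, powers reduce modulo 25.
51 mod 25 = 1
So ω_25^51 = ω_25^1 = e^(-2πi·1/25)

ω_25^51 = ω_25^1 = 0.9686-0.2487i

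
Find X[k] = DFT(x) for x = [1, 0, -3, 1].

X[k] = Σ(n=0 to 3) x[n] · ω_4^(nk)
where ω_4 = e^(-2πi/4)

Computing each X[k]:
X[0] = -1
X[1] = 4+1i
X[2] = -3
X[3] = 4-1i

X = [-1, 4+1i, -3, 4-1i]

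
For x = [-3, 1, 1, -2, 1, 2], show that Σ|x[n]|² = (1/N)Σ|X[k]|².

Time domain:
Σ|x[n]|² = |-3|² + |1|² + |1|² + |-2|² + |1|² + |2|² = 20.0000

Frequency domain:
(1/6)Σ|X[k]|² = (1/6)(|0|² + |-0.5000+0.8660i|² + |-7.5000+0.8660i|² + |-2|² + |-7.5000-0.8660i|² + |-0.5000-0.8660i|²) = (1/6)·120.0000 = 20.0000

Both sides agree, confirming Parseval's theorem.

Σ|x[n]|² = (1/N)Σ|X[k]|² = 20.0000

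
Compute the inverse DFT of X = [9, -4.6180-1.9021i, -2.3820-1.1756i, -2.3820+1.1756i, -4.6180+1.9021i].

x[n] = (1/5) Σ(k=0 to 4) X[k] · e^(2πikn/5)

Computing each x[n]:
x[0] = -1
x[1] = 3
x[2] = 3
x[3] = 3
x[4] = 1

x = [-1, 3, 3, 3, 1]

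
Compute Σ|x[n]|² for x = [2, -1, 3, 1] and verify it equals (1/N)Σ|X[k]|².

Time domain:
Σ|x[n]|² = |2|² + |-1|² + |3|² + |1|² = 15.0000

Frequency domain:
(1/4)Σ|X[k]|² = (1/4)(|5|² + |-1+2i|² + |5|² + |-1-2i|²) = (1/4)·60.0000 = 15.0000

Both sides agree, confirming Parseval's theorem.

Σ|x[n]|² = (1/N)Σ|X[k]|² = 15.0000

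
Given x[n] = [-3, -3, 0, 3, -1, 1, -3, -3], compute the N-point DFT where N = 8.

X[k] = Σ(n=0 to 7) x[n] · ω_8^(nk)
where ω_8 = e^(-2πi/8)

Computing each X[k]:
X[0] = -9
X[1] = -9.0711-4.4142i
X[2] = -1+2i
X[3] = 5.0711+1.5858i
X[4] = -5
X[5] = 5.0711-1.5858i
X[6] = -1-2i
X[7] = -9.0711+4.4142i

X = [-9, -9.0711-4.4142i, -1+2i, 5.0711+1.5858i, -5, 5.0711-1.5858i, -1-2i, -9.0711+4.4142i]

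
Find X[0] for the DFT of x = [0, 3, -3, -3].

X[0] = Σ(n=0 to 3) x[n] · ω_4^0 = Σ x[n]
= (0) + (3) + (-3) + (-3)

X[0] = -3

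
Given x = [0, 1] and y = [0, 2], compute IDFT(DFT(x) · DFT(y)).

(x ⊛ y)[n] = Σ(m=0 to 1) x[m] · y[(n-m) mod 2]

Computing each output sample:
(x ⊛ y)[0] = 2
(x ⊛ y)[1] = 0

x ⊛ y = [2, 0]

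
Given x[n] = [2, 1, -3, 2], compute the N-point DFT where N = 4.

X[k] = Σ(n=0 to 3) x[n] · ω_4^(nk)
where ω_4 = e^(-2πi/4)

Computing each X[k]:
X[0] = 2
X[1] = 5+1i
X[2] = -4
X[3] = 5-1i

X = [2, 5+1i, -4, 5-1i]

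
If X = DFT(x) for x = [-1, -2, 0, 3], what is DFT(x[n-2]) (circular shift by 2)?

Time shift by 2: X_shifted[k] = ω_4^(2k) · X[k]
Shifted x = [0, 3, -1, -2]

DFT(x[n-2]) = [0, 1-5i, -2, 1+5i]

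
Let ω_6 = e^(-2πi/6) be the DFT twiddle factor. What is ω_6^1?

ω_6^1 = e^(-2πi·1/6)
= cos(-2π·1/6) + i·sin(-2π·1/6)
= cos(-2π/6) + i·sin(-2π/6)

ω_6^1 = cos(-2π/6) + i·sin(-2π/6) = 0.5000-0.8660i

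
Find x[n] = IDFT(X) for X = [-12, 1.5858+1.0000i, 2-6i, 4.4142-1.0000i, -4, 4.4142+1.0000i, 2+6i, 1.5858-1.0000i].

x[n] = (1/8) Σ(k=0 to 7) X[k] · e^(2πikn/8)

Computing each x[n]:
x[0] = 0
x[1] = 0
x[2] = -3
x[3] = -2
x[4] = -3
x[5] = 1
x[6] = -2
x[7] = -3

x = [0, 0, -3, -2, -3, 1, -2, -3]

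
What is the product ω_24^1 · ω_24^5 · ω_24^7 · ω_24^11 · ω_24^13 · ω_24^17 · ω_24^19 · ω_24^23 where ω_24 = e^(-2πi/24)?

The primitive 24th roots of unity are ω_24^k for k coprime to 24: k ∈ {1, 5, 7, 11, 13, 17, 19, 23}
Their product equals the constant term of the cyclotomic polynomial Φ_24(x) up to sign.
For n ≥ 3, the product of all primitive nth roots of unity is 1. (For n=1 it is 1; for n=2 it is -1.)

1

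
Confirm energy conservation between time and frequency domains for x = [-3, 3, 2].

Time domain:
Σ|x[n]|² = |-3|² + |3|² + |2|² = 22.0000

Frequency domain:
(1/3)Σ|X[k]|² = (1/3)(|2|² + |-5.5000-0.8660i|² + |-5.5000+0.8660i|²) = (1/3)·66.0000 = 22.0000

Both sides agree, confirming Parseval's theorem.

Σ|x[n]|² = (1/N)Σ|X[k]|² = 22.0000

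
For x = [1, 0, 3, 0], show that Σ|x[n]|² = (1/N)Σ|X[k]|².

Time domain:
Σ|x[n]|² = |1|² + |0|² + |3|² + |0|² = 10.0000

Frequency domain:
(1/4)Σ|X[k]|² = (1/4)(|4|² + |-2|² + |4|² + |-2|²) = (1/4)·40.0000 = 10.0000

Both sides agree, confirming Parseval's theorem.

Σ|x[n]|² = (1/N)Σ|X[k]|² = 10.0000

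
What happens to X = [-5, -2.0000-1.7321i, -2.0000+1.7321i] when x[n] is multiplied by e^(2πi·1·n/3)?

Modulation property: DFT(ω_3^(-1n)·x[n]) = X[(k-1) mod 3], so circularly shift X by 1 positions.

X[k-1] = [-2.0000+1.7321i, -5, -2.0000-1.7321i]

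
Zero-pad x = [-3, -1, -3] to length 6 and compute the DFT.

Original 3-point DFT: [-7, -1.0000-1.7321i, -1.0000+1.7321i]
Zero-padded 6-point DFT provides frequency interpolation.

DFT_6([x, 0, ...]) = [-7, -2.0000+3.4641i, -1.0000-1.7321i, -5, -1.0000+1.7321i, -2.0000-3.4641i]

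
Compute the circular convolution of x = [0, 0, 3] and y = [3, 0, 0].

(x ⊛ y)[n] = Σ(m=0 to 2) x[m] · y[(n-m) mod 3]

Computing each output sample:
(x ⊛ y)[0] = 0
(x ⊛ y)[1] = 0
(x ⊛ y)[2] = 9

x ⊛ y = [0, 0, 9]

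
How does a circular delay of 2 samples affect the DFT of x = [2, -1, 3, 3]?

Time shift by 2: X_shifted[k] = ω_4^(2k) · X[k]
Shifted x = [3, 3, 2, -1]

DFT(x[n-2]) = [7, 1-4i, 3, 1+4i]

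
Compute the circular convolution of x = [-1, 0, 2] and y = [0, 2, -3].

(x ⊛ y)[n] = Σ(m=0 to 2) x[m] · y[(n-m) mod 3]

Computing each output sample:
(x ⊛ y)[0] = 4
(x ⊛ y)[1] = -8
(x ⊛ y)[2] = 3

x ⊛ y = [4, -8, 3]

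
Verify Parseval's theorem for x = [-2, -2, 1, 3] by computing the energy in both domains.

Time domain:
Σ|x[n]|² = |-2|² + |-2|² + |1|² + |3|² = 18.0000

Frequency domain:
(1/4)Σ|X[k]|² = (1/4)(|0|² + |-3+5i|² + |-2|² + |-3-5i|²) = (1/4)·72.0000 = 18.0000

Both sides agree, confirming Parseval's theorem.

Σ|x[n]|² = (1/N)Σ|X[k]|² = 18.0000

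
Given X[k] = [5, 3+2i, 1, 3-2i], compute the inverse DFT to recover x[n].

x[n] = (1/4) Σ(k=0 to 3) X[k] · e^(2πikn/4)

Computing each x[n]:
x[0] = 3
x[1] = 0
x[2] = 0
x[3] = 2

x = [3, 0, 0, 2]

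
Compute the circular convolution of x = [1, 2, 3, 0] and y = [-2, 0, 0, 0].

(x ⊛ y)[n] = Σ(m=0 to 3) x[m] · y[(n-m) mod 4]

Computing each output sample:
(x ⊛ y)[0] = -2
(x ⊛ y)[1] = -4
(x ⊛ y)[2] = -6
(x ⊛ y)[3] = 0

x ⊛ y = [-2, -4, -6, 0]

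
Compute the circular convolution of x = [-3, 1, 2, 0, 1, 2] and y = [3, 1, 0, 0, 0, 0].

(x ⊛ y)[n] = Σ(m=0 to 5) x[m] · y[(n-m) mod 6]

Computing each output sample:
(x ⊛ y)[0] = -7
(x ⊛ y)[1] = 0
(x ⊛ y)[2] = 7
(x ⊛ y)[3] = 2
(x ⊛ y)[4] = 3
(x ⊛ y)[5] = 7

x ⊛ y = [-7, 0, 7, 2, 3, 7]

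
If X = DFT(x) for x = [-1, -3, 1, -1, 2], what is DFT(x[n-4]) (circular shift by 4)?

Time shift by 4: X_shifted[k] = ω_5^(4k) · X[k]
Shifted x = [-3, 1, -1, 2, -1]

DFT(x[n-4]) = [-2, -3.8090-0.1388i, -2.6910-4.0287i, -2.6910+4.0287i, -3.8090+0.1388i]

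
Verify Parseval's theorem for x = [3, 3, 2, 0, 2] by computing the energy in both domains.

Time domain:
Σ|x[n]|² = |3|² + |3|² + |2|² + |0|² + |2|² = 26.0000

Frequency domain:
(1/5)Σ|X[k]|² = (1/5)(|10|² + |2.9271-2.1266i|² + |-0.4271+1.3143i|² + |-0.4271-1.3143i|² + |2.9271+2.1266i|²) = (1/5)·130.0000 = 26.0000

Both sides agree, confirming Parseval's theorem.

Σ|x[n]|² = (1/N)Σ|X[k]|² = 26.0000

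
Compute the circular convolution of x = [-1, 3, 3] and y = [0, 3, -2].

(x ⊛ y)[n] = Σ(m=0 to 2) x[m] · y[(n-m) mod 3]

Computing each output sample:
(x ⊛ y)[0] = 3
(x ⊛ y)[1] = -9
(x ⊛ y)[2] = 11

x ⊛ y = [3, -9, 11]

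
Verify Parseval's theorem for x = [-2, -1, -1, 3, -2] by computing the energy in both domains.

Time domain:
Σ|x[n]|² = |-2|² + |-1|² + |-1|² + |3|² + |-2|² = 19.0000

Frequency domain:
(1/5)Σ|X[k]|² = (1/5)(|-3|² + |-4.5451+1.4001i|² + |1.0451-4.3920i|² + |1.0451+4.3920i|² + |-4.5451-1.4001i|²) = (1/5)·95.0000 = 19.0000

Both sides agree, confirming Parseval's theorem.

Σ|x[n]|² = (1/N)Σ|X[k]|² = 19.0000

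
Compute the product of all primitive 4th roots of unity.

The primitive 4th roots of unity are ω_4^k for k coprime to 4: k ∈ {1, 3}
Their product equals the constant term of the cyclotomic polynomial Φ_4(x) up to sign.
For n ≥ 3, the product of all primitive nth roots of unity is 1. (For n=1 it is 1; for n=2 it is -1.)

1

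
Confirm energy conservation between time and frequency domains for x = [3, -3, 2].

Time domain:
Σ|x[n]|² = |3|² + |-3|² + |2|² = 22.0000

Frequency domain:
(1/3)Σ|X[k]|² = (1/3)(|2|² + |3.5000+4.3301i|² + |3.5000-4.3301i|²) = (1/3)·66.0000 = 22.0000

Both sides agree, confirming Parseval's theorem.

Σ|x[n]|² = (1/N)Σ|X[k]|² = 22.0000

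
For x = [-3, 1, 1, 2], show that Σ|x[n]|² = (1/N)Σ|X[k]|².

Time domain:
Σ|x[n]|² = |-3|² + |1|² + |1|² + |2|² = 15.0000

Frequency domain:
(1/4)Σ|X[k]|² = (1/4)(|1|² + |-4+1i|² + |-5|² + |-4-1i|²) = (1/4)·60.0000 = 15.0000

Both sides agree, confirming Parseval's theorem.

Σ|x[n]|² = (1/N)Σ|X[k]|² = 15.0000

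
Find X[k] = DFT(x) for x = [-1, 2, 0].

X[k] = Σ(n=0 to 2) x[n] · ω_3^(nk)
where ω_3 = e^(-2πi/3)

Computing each X[k]:
X[0] = 1
X[1] = -2.0000-1.7321i
X[2] = -2.0000+1.7321i

X = [1, -2.0000-1.7321i, -2.0000+1.7321i]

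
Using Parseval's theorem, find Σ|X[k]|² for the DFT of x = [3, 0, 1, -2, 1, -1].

Parseval: Σ|x[n]|² = (1/N)Σ|X[k]|², so Σ|X[k]|² = N·Σ|x[n]|² = 6·16.0000

Σ|X[k]|² = N·Σ|x[n]|² = 6·16.0000 = 96.0000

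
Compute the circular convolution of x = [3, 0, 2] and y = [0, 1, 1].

(x ⊛ y)[n] = Σ(m=0 to 2) x[m] · y[(n-m) mod 3]

Computing each output sample:
(x ⊛ y)[0] = 2
(x ⊛ y)[1] = 5
(x ⊛ y)[2] = 3

x ⊛ y = [2, 5, 3]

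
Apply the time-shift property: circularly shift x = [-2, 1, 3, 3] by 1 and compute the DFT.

Time shift by 1: X_shifted[k] = ω_4^(1k) · X[k]
Shifted x = [3, -2, 1, 3]

DFT(x[n-1]) = [5, 2+5i, 3, 2-5i]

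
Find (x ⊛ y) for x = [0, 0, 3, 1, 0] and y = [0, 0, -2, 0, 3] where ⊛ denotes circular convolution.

(x ⊛ y)[n] = Σ(m=0 to 4) x[m] · y[(n-m) mod 5]

Computing each output sample:
(x ⊛ y)[0] = -2
(x ⊛ y)[1] = 9
(x ⊛ y)[2] = 3
(x ⊛ y)[3] = 0
(x ⊛ y)[4] = -6

x ⊛ y = [-2, 9, 3, 0, -6]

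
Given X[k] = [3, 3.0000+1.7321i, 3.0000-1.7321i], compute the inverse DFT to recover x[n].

x[n] = (1/3) Σ(k=0 to 2) X[k] · e^(2πikn/3)

Computing each x[n]:
x[0] = 3
x[1] = -1
x[2] = 1

x = [3, -1, 1]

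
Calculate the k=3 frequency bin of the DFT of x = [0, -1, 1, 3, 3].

X[3] = Σ(n=0 to 4) x[n] · ω_5^(3n) where ω_5 = e^(-2πi/5)
= (0)·ω_5^0 + (-1)·ω_5^3 + (1)·ω_5^6 + (3)·ω_5^9 + (3)·ω_5^12

X[3] = -0.3820-0.4490i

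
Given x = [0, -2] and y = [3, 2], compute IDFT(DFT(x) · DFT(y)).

(x ⊛ y)[n] = Σ(m=0 to 1) x[m] · y[(n-m) mod 2]

Computing each output sample:
(x ⊛ y)[0] = -4
(x ⊛ y)[1] = -6

x ⊛ y = [-4, -6]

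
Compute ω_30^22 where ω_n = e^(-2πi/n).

ω_30^22 = e^(-2πi·22/30)
= cos(-2π·22/30) + i·sin(-2π·22/30)
= cos(-44π/30) + i·sin(-44π/30)

ω_30^22 = cos(-44π/30) + i·sin(-44π/30) = -0.1045+0.9945i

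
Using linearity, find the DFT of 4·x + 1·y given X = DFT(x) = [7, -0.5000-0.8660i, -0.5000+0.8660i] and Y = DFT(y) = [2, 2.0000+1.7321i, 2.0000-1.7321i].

By linearity: DFT(4x + 1y) = 4·DFT(x) + 1·DFT(y)
= 4·[7, -0.5000-0.8660i, -0.5000+0.8660i] + 1·[2, 2.0000+1.7321i, 2.0000-1.7321i]

Computing element-wise:
Z[0] = 4·(7) + 1·(2) = 30
Z[1] = 4·(-0.5000-0.8660i) + 1·(2.0000+1.7321i) = -1.7319i
Z[2] = 4·(-0.5000+0.8660i) + 1·(2.0000-1.7321i) = 1.7319i

DFT(4x + 1y) = 4·X + 1·Y = [30, -1.7319i, 1.7319i]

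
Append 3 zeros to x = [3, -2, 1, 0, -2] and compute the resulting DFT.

Original 5-point DFT: [0, 0.9549-0.5878i, 6.5451+0.9511i, 6.5451-0.9511i, 0.9549+0.5878i]
Zero-padded 8-point DFT provides frequency interpolation.

DFT_8([x, 0, ...]) = [0, 3.5858+0.4142i, 2i, 6.4142+2.4142i, 4, 6.4142-2.4142i, -2i, 3.5858-0.4142i]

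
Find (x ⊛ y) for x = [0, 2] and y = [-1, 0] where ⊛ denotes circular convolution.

(x ⊛ y)[n] = Σ(m=0 to 1) x[m] · y[(n-m) mod 2]

Computing each output sample:
(x ⊛ y)[0] = 0
(x ⊛ y)[1] = -2

x ⊛ y = [0, -2]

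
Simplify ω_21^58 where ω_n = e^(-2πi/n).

Since ω_21^21 = 1, powers reduce modulo 21.
58 mod 21 = 16
So ω_21^58 = ω_21^16 = e^(-2πi·16/21)

ω_21^58 = ω_21^16 = 0.0747+0.9972i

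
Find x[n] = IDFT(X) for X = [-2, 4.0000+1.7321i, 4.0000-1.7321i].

x[n] = (1/3) Σ(k=0 to 2) X[k] · e^(2πikn/3)

Computing each x[n]:
x[0] = 2
x[1] = -3
x[2] = -1

x = [2, -3, -1]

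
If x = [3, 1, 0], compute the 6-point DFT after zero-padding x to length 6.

Original 3-point DFT: [4, 2.5000-0.8660i, 2.5000+0.8660i]
Zero-padded 6-point DFT provides frequency interpolation.

DFT_6([x, 0, ...]) = [4, 3.5000-0.8660i, 2.5000-0.8660i, 2, 2.5000+0.8660i, 3.5000+0.8660i]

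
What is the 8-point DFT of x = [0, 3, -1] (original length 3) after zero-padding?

Original 3-point DFT: [2, -1.0000-3.4641i, -1.0000+3.4641i]
Zero-padded 8-point DFT provides frequency interpolation.

DFT_8([x, 0, ...]) = [2, 2.1213-1.1213i, 1-3i, -2.1213-3.1213i, -4, -2.1213+3.1213i, 1+3i, 2.1213+1.1213i]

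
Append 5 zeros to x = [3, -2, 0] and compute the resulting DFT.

Original 3-point DFT: [1, 4.0000+1.7321i, 4.0000-1.7321i]
Zero-padded 8-point DFT provides frequency interpolation.

DFT_8([x, 0, ...]) = [1, 1.5858+1.4142i, 3+2i, 4.4142+1.4142i, 5, 4.4142-1.4142i, 3-2i, 1.5858-1.4142i]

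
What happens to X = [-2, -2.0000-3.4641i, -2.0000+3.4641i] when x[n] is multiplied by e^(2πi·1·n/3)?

Modulation property: DFT(ω_3^(-1n)·x[n]) = X[(k-1) mod 3], so circularly shift X by 1 positions.

X[k-1] = [-2.0000+3.4641i, -2, -2.0000-3.4641i]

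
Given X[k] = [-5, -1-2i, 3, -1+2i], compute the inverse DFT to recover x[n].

x[n] = (1/4) Σ(k=0 to 3) X[k] · e^(2πikn/4)

Computing each x[n]:
x[0] = -1
x[1] = -1
x[2] = 0
x[3] = -3

x = [-1, -1, 0, -3]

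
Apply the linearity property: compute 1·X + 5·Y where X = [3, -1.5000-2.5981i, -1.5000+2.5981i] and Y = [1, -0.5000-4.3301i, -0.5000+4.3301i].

By linearity: DFT(1x + 5y) = 1·DFT(x) + 5·DFT(y)
= 1·[3, -1.5000-2.5981i, -1.5000+2.5981i] + 5·[1, -0.5000-4.3301i, -0.5000+4.3301i]

Computing element-wise:
Z[0] = 1·(3) + 5·(1) = 8
Z[1] = 1·(-1.5000-2.5981i) + 5·(-0.5000-4.3301i) = -4.0000-24.2486i
Z[2] = 1·(-1.5000+2.5981i) + 5·(-0.5000+4.3301i) = -4.0000+24.2486i

DFT(1x + 5y) = 1·X + 5·Y = [8, -4.0000-24.2486i, -4.0000+24.2486i]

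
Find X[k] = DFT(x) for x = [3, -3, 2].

X[k] = Σ(n=0 to 2) x[n] · ω_3^(nk)
where ω_3 = e^(-2πi/3)

Computing each X[k]:
X[0] = 2
X[1] = 3.5000+4.3301i
X[2] = 3.5000-4.3301i

X = [2, 3.5000+4.3301i, 3.5000-4.3301i]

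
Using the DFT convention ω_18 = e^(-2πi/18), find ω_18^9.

ω_18^9 = e^(-2πi·9/18)
= cos(-2π·9/18) + i·sin(-2π·9/18)
= cos(-18π/18) + i·sin(-18π/18)

ω_18^9 = cos(-18π/18) + i·sin(-18π/18) = -1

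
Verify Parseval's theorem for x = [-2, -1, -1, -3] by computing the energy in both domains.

Time domain:
Σ|x[n]|² = |-2|² + |-1|² + |-1|² + |-3|² = 15.0000

Frequency domain:
(1/4)Σ|X[k]|² = (1/4)(|-7|² + |-1-2i|² + |1|² + |-1+2i|²) = (1/4)·60.0000 = 15.0000

Both sides agree, confirming Parseval's theorem.

Σ|x[n]|² = (1/N)Σ|X[k]|² = 15.0000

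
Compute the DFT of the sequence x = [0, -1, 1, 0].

X[k] = Σ(n=0 to 3) x[n] · ω_4^(nk)
where ω_4 = e^(-2πi/4)

Computing each X[k]:
X[0] = 0
X[1] = -1+1i
X[2] = 2
X[3] = -1-1i

X = [0, -1+1i, 2, -1-1i]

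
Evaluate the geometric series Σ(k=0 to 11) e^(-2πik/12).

Sum of all nth roots of unity equals 0 for n > 1 (geometric series with r ≠ 1).

0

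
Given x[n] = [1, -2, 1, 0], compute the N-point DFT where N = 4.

X[k] = Σ(n=0 to 3) x[n] · ω_4^(nk)
where ω_4 = e^(-2πi/4)

Computing each X[k]:
X[0] = 0
X[1] = 2i
X[2] = 4
X[3] = -2i

X = [0, 2i, 4, -2i]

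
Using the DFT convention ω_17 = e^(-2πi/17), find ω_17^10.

ω_17^10 = e^(-2πi·10/17)
= cos(-2π·10/17) + i·sin(-2π·10/17)
= cos(-20π/17) + i·sin(-20π/17)

ω_17^10 = cos(-20π/17) + i·sin(-20π/17) = -0.8502+0.5264i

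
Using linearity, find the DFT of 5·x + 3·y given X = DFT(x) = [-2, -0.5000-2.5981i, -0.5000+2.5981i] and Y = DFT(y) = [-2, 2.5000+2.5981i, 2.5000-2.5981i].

By linearity: DFT(5x + 3y) = 5·DFT(x) + 3·DFT(y)
= 5·[-2, -0.5000-2.5981i, -0.5000+2.5981i] + 3·[-2, 2.5000+2.5981i, 2.5000-2.5981i]

Computing element-wise:
Z[0] = 5·(-2) + 3·(-2) = -16
Z[1] = 5·(-0.5000-2.5981i) + 3·(2.5000+2.5981i) = 5.0000-5.1962i
Z[2] = 5·(-0.5000+2.5981i) + 3·(2.5000-2.5981i) = 5.0000+5.1962i

DFT(5x + 3y) = 5·X + 3·Y = [-16, 5.0000-5.1962i, 5.0000+5.1962i]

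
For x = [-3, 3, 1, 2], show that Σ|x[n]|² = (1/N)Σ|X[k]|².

Time domain:
Σ|x[n]|² = |-3|² + |3|² + |1|² + |2|² = 23.0000

Frequency domain:
(1/4)Σ|X[k]|² = (1/4)(|3|² + |-4-1i|² + |-7|² + |-4+1i|²) = (1/4)·92.0000 = 23.0000

Both sides agree, confirming Parseval's theorem.

Σ|x[n]|² = (1/N)Σ|X[k]|² = 23.0000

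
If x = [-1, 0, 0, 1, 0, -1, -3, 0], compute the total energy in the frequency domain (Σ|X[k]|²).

Parseval: Σ|x[n]|² = (1/N)Σ|X[k]|², so Σ|X[k]|² = N·Σ|x[n]|² = 8·12.0000

Σ|X[k]|² = N·Σ|x[n]|² = 8·12.0000 = 96.0000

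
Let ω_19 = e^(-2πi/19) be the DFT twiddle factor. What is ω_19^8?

ω_19^8 = e^(-2πi·8/19)
= cos(-2π·8/19) + i·sin(-2π·8/19)
= cos(-16π/19) + i·sin(-16π/19)

ω_19^8 = cos(-16π/19) + i·sin(-16π/19) = -0.8795-0.4759i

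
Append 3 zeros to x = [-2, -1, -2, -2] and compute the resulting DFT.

Original 4-point DFT: [-7, -1i, -1, 1i]
Zero-padded 7-point DFT provides frequency interpolation.

DFT_7([x, 0, ...]) = [-7, -0.3765+3.5995i, -1.2225-1.4565i, -1.9010+0.8201i, -1.9010-0.8201i, -1.2225+1.4565i, -0.3765-3.5995i]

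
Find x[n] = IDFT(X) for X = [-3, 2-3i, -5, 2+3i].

x[n] = (1/4) Σ(k=0 to 3) X[k] · e^(2πikn/4)

Computing each x[n]:
x[0] = -1
x[1] = 2
x[2] = -3
x[3] = -1

x = [-1, 2, -3, -1]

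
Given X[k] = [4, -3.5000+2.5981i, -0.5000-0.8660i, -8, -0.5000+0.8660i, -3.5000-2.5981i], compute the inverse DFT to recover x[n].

x[n] = (1/6) Σ(k=0 to 5) X[k] · e^(2πikn/6)

Computing each x[n]:
x[0] = -2
x[1] = 1
x[2] = -1
x[3] = 3
x[4] = 1
x[5] = 2

x = [-2, 1, -1, 3, 1, 2]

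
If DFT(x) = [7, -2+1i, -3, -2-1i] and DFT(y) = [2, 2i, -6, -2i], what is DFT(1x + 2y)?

By linearity: DFT(1x + 2y) = 1·DFT(x) + 2·DFT(y)
= 1·[7, -2+1i, -3, -2-1i] + 2·[2, 2i, -6, -2i]

Computing element-wise:
Z[0] = 1·(7) + 2·(2) = 11
Z[1] = 1·(-2+1i) + 2·(2i) = -2+5i
Z[2] = 1·(-3) + 2·(-6) = -15
Z[3] = 1·(-2-1i) + 2·(-2i) = -2-5i

DFT(1x + 2y) = 1·X + 2·Y = [11, -2+5i, -15, -2-5i]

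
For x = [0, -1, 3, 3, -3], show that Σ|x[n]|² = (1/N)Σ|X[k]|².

Time domain:
Σ|x[n]|² = |0|² + |-1|² + |3|² + |3|² + |-3|² = 28.0000

Frequency domain:
(1/5)Σ|X[k]|² = (1/5)(|2|² + |-6.0902-1.9021i|² + |5.0902-1.1756i|² + |5.0902+1.1756i|² + |-6.0902+1.9021i|²) = (1/5)·140.0000 = 28.0000

Both sides agree, confirming Parseval's theorem.

Σ|x[n]|² = (1/N)Σ|X[k]|² = 28.0000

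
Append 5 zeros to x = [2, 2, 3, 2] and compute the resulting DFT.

Original 4-point DFT: [9, -1, 1, -1]
Zero-padded 9-point DFT provides frequency interpolation.

DFT_9([x, 0, ...]) = [9, 3.0530-5.9720i, -1.4718-1.2636i, 1.5000+0.8660i, 1.4187-0.4877i, 1.4187+0.4877i, 1.5000-0.8660i, -1.4718+1.2636i, 3.0530+5.9720i]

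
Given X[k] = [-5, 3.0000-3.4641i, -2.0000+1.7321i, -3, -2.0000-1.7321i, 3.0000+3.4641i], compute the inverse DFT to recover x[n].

x[n] = (1/6) Σ(k=0 to 5) X[k] · e^(2πikn/6)

Computing each x[n]:
x[0] = -1
x[1] = 1
x[2] = 0
x[3] = -2
x[4] = -3
x[5] = 0

x = [-1, 1, 0, -2, -3, 0]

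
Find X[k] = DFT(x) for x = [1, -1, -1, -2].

X[k] = Σ(n=0 to 3) x[n] · ω_4^(nk)
where ω_4 = e^(-2πi/4)

Computing each X[k]:
X[0] = -3
X[1] = 2-1i
X[2] = 3
X[3] = 2+1i

X = [-3, 2-1i, 3, 2+1i]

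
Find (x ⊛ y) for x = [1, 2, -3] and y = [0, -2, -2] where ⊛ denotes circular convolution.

(x ⊛ y)[n] = Σ(m=0 to 2) x[m] · y[(n-m) mod 3]

Computing each output sample:
(x ⊛ y)[0] = 2
(x ⊛ y)[1] = 4
(x ⊛ y)[2] = -6

x ⊛ y = [2, 4, -6]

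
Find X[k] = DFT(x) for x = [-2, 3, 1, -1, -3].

X[k] = Σ(n=0 to 4) x[n] · ω_5^(nk)
where ω_5 = e^(-2πi/5)

Computing each X[k]:
X[0] = -2
X[1] = -2.0000-6.8819i
X[2] = -2.0000-1.6246i
X[3] = -2.0000+1.6246i
X[4] = -2.0000+6.8819i

X = [-2, -2.0000-6.8819i, -2.0000-1.6246i, -2.0000+1.6246i, -2.0000+6.8819i]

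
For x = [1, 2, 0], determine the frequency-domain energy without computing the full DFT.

Parseval: Σ|x[n]|² = (1/N)Σ|X[k]|², so Σ|X[k]|² = N·Σ|x[n]|² = 3·5.0000

Σ|X[k]|² = N·Σ|x[n]|² = 3·5.0000 = 15.0000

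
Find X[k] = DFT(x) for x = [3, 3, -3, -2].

X[k] = Σ(n=0 to 3) x[n] · ω_4^(nk)
where ω_4 = e^(-2πi/4)

Computing each X[k]:
X[0] = 1
X[1] = 6-5i
X[2] = -1
X[3] = 6+5i

X = [1, 6-5i, -1, 6+5i]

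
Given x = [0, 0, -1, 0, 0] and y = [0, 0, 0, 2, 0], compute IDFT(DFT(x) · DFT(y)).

(x ⊛ y)[n] = Σ(m=0 to 4) x[m] · y[(n-m) mod 5]

Computing each output sample:
(x ⊛ y)[0] = -2
(x ⊛ y)[1] = 0
(x ⊛ y)[2] = 0
(x ⊛ y)[3] = 0
(x ⊛ y)[4] = 0

x ⊛ y = [-2, 0, 0, 0, 0]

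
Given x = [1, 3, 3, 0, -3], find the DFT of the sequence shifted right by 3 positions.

Time shift by 3: X_shifted[k] = ω_5^(3k) · X[k]
Shifted x = [3, 0, -3, 1, 3]

DFT(x[n-3]) = [4, 5.5451+5.2043i, -0.0451-2.0409i, -0.0451+2.0409i, 5.5451-5.2043i]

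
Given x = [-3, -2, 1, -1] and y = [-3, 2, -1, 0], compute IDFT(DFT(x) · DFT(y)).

(x ⊛ y)[n] = Σ(m=0 to 3) x[m] · y[(n-m) mod 4]

Computing each output sample:
(x ⊛ y)[0] = 6
(x ⊛ y)[1] = 1
(x ⊛ y)[2] = -4
(x ⊛ y)[3] = 7

x ⊛ y = [6, 1, -4, 7]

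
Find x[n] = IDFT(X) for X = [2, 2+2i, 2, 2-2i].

x[n] = (1/4) Σ(k=0 to 3) X[k] · e^(2πikn/4)

Computing each x[n]:
x[0] = 2
x[1] = -1
x[2] = 0
x[3] = 1

x = [2, -1, 0, 1]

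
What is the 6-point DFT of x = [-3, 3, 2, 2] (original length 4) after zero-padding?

Original 4-point DFT: [4, -5-1i, -6, -5+1i]
Zero-padded 6-point DFT provides frequency interpolation.

DFT_6([x, 0, ...]) = [4, -4.5000-4.3301i, -3.5000-0.8660i, -6, -3.5000+0.8660i, -4.5000+4.3301i]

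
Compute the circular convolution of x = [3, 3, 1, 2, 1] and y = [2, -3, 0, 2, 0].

(x ⊛ y)[n] = Σ(m=0 to 4) x[m] · y[(n-m) mod 5]

Computing each output sample:
(x ⊛ y)[0] = 5
(x ⊛ y)[1] = 1
(x ⊛ y)[2] = -5
(x ⊛ y)[3] = 7
(x ⊛ y)[4] = 2

x ⊛ y = [5, 1, -5, 7, 2]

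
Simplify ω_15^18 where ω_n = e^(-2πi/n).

Since ω_15^15 = 1, powers reduce modulo 15.
18 mod 15 = 3
So ω_15^18 = ω_15^3 = e^(-2πi·3/15)

ω_15^18 = ω_15^3 = 0.3090-0.9511i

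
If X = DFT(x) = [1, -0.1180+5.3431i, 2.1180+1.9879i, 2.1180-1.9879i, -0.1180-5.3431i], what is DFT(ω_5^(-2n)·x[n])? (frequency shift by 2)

Modulation property: DFT(ω_5^(-2n)·x[n]) = X[(k-2) mod 5], so circularly shift X by 2 positions.

X[k-2] = [2.1180-1.9879i, -0.1180-5.3431i, 1, -0.1180+5.3431i, 2.1180+1.9879i]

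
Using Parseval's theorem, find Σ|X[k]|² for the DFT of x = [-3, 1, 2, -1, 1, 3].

Parseval: Σ|x[n]|² = (1/N)Σ|X[k]|², so Σ|X[k]|² = N·Σ|x[n]|² = 6·25.0000

Σ|X[k]|² = N·Σ|x[n]|² = 6·25.0000 = 150.0000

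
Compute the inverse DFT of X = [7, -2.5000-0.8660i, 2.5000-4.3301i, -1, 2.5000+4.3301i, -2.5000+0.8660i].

x[n] = (1/6) Σ(k=0 to 5) X[k] · e^(2πikn/6)

Computing each x[n]:
x[0] = 1
x[1] = 2
x[2] = 0
x[3] = 3
x[4] = 2
x[5] = -1

x = [1, 2, 0, 3, 2, -1]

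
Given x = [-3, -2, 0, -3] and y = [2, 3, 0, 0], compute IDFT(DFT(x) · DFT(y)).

(x ⊛ y)[n] = Σ(m=0 to 3) x[m] · y[(n-m) mod 4]

Computing each output sample:
(x ⊛ y)[0] = -15
(x ⊛ y)[1] = -13
(x ⊛ y)[2] = -6
(x ⊛ y)[3] = -6

x ⊛ y = [-15, -13, -6, -6]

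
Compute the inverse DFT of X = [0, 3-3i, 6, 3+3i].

x[n] = (1/4) Σ(k=0 to 3) X[k] · e^(2πikn/4)

Computing each x[n]:
x[0] = 3
x[1] = 0
x[2] = 0
x[3] = -3

x = [3, 0, 0, -3]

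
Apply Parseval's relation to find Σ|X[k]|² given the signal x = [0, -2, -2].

Parseval: Σ|x[n]|² = (1/N)Σ|X[k]|², so Σ|X[k]|² = N·Σ|x[n]|² = 3·8.0000

Σ|X[k]|² = N·Σ|x[n]|² = 3·8.0000 = 24.0000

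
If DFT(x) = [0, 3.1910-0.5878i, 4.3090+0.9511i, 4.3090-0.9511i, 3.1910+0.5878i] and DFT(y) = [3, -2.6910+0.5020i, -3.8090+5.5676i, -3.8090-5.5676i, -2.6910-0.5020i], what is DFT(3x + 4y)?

By linearity: DFT(3x + 4y) = 3·DFT(x) + 4·DFT(y)
= 3·[0, 3.1910-0.5878i, 4.3090+0.9511i, 4.3090-0.9511i, 3.1910+0.5878i] + 4·[3, -2.6910+0.5020i, -3.8090+5.5676i, -3.8090-5.5676i, -2.6910-0.5020i]

Computing element-wise:
Z[0] = 3·(0) + 4·(3) = 12
Z[1] = 3·(3.1910-0.5878i) + 4·(-2.6910+0.5020i) = -1.1910+0.2446i
Z[2] = 3·(4.3090+0.9511i) + 4·(-3.8090+5.5676i) = -2.3090+25.1237i
Z[3] = 3·(4.3090-0.9511i) + 4·(-3.8090-5.5676i) = -2.3090-25.1237i
Z[4] = 3·(3.1910+0.5878i) + 4·(-2.6910-0.5020i) = -1.1910-0.2446i

DFT(3x + 4y) = 3·X + 4·Y = [12, -1.1910+0.2446i, -2.3090+25.1237i, -2.3090-25.1237i, -1.1910-0.2446i]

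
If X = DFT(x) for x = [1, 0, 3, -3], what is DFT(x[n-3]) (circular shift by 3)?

Time shift by 3: X_shifted[k] = ω_4^(3k) · X[k]
Shifted x = [0, 3, -3, 1]

DFT(x[n-3]) = [1, 3-2i, -7, 3+2i]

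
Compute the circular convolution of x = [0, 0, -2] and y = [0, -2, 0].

(x ⊛ y)[n] = Σ(m=0 to 2) x[m] · y[(n-m) mod 3]

Computing each output sample:
(x ⊛ y)[0] = 4
(x ⊛ y)[1] = 0
(x ⊛ y)[2] = 0

x ⊛ y = [4, 0, 0]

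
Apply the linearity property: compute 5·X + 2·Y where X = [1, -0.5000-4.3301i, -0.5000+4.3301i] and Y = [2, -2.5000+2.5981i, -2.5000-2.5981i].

By linearity: DFT(5x + 2y) = 5·DFT(x) + 2·DFT(y)
= 5·[1, -0.5000-4.3301i, -0.5000+4.3301i] + 2·[2, -2.5000+2.5981i, -2.5000-2.5981i]

Computing element-wise:
Z[0] = 5·(1) + 2·(2) = 9
Z[1] = 5·(-0.5000-4.3301i) + 2·(-2.5000+2.5981i) = -7.5000-16.4543i
Z[2] = 5·(-0.5000+4.3301i) + 2·(-2.5000-2.5981i) = -7.5000+16.4543i

DFT(5x + 2y) = 5·X + 2·Y = [9, -7.5000-16.4543i, -7.5000+16.4543i]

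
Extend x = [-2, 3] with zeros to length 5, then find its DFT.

Original 2-point DFT: [1, -5]
Zero-padded 5-point DFT provides frequency interpolation.

DFT_5([x, 0, ...]) = [1, -1.0729-2.8532i, -4.4271-1.7634i, -4.4271+1.7634i, -1.0729+2.8532i]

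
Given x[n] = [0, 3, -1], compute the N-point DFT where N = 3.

X[k] = Σ(n=0 to 2) x[n] · ω_3^(nk)
where ω_3 = e^(-2πi/3)

Computing each X[k]:
X[0] = 2
X[1] = -1.0000-3.4641i
X[2] = -1.0000+3.4641i

X = [2, -1.0000-3.4641i, -1.0000+3.4641i]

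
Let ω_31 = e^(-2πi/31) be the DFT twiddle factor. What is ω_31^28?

ω_31^28 = e^(-2πi·28/31)
= cos(-2π·28/31) + i·sin(-2π·28/31)
= cos(-56π/31) + i·sin(-56π/31)

ω_31^28 = cos(-56π/31) + i·sin(-56π/31) = 0.8208+0.5713i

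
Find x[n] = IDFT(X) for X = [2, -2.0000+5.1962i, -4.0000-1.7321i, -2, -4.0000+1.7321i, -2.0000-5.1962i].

x[n] = (1/6) Σ(k=0 to 5) X[k] · e^(2πikn/6)

Computing each x[n]:
x[0] = -2
x[1] = 0
x[2] = -1
x[3] = 0
x[4] = 3
x[5] = 2

x = [-2, 0, -1, 0, 3, 2]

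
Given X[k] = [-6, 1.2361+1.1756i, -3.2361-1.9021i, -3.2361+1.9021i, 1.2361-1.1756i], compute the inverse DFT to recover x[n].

x[n] = (1/5) Σ(k=0 to 4) X[k] · e^(2πikn/5)

Computing each x[n]:
x[0] = -2
x[1] = 0
x[2] = -3
x[3] = -1
x[4] = 0

x = [-2, 0, -3, -1, 0]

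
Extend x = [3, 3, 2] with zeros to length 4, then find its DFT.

Original 3-point DFT: [8, 0.5000-0.8660i, 0.5000+0.8660i]
Zero-padded 4-point DFT provides frequency interpolation.

DFT_4([x, 0, ...]) = [8, 1-3i, 2, 1+3i]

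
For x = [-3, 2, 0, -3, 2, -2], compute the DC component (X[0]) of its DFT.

X[0] = Σ(n=0 to 5) x[n] · ω_6^0 = Σ x[n]
= (-3) + (2) + (0) + (-3) + (2) + (-2)

X[0] = -4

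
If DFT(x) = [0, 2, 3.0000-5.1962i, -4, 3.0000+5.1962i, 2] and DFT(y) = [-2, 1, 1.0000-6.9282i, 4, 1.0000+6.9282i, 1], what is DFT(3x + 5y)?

By linearity: DFT(3x + 5y) = 3·DFT(x) + 5·DFT(y)
= 3·[0, 2, 3.0000-5.1962i, -4, 3.0000+5.1962i, 2] + 5·[-2, 1, 1.0000-6.9282i, 4, 1.0000+6.9282i, 1]

Computing element-wise:
Z[0] = 3·(0) + 5·(-2) = -10
Z[1] = 3·(2) + 5·(1) = 11
Z[2] = 3·(3.0000-5.1962i) + 5·(1.0000-6.9282i) = 14.0000-50.2296i
Z[3] = 3·(-4) + 5·(4) = 8
Z[4] = 3·(3.0000+5.1962i) + 5·(1.0000+6.9282i) = 14.0000+50.2296i
Z[5] = 3·(2) + 5·(1) = 11

DFT(3x + 5y) = 3·X + 5·Y = [-10, 11, 14.0000-50.2296i, 8, 14.0000+50.2296i, 11]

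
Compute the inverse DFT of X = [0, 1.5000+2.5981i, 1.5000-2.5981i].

x[n] = (1/3) Σ(k=0 to 2) X[k] · e^(2πikn/3)

Computing each x[n]:
x[0] = 1
x[1] = -2
x[2] = 1

x = [1, -2, 1]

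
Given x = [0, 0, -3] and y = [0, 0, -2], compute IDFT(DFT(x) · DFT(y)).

(x ⊛ y)[n] = Σ(m=0 to 2) x[m] · y[(n-m) mod 3]

Computing each output sample:
(x ⊛ y)[0] = 0
(x ⊛ y)[1] = 6
(x ⊛ y)[2] = 0

x ⊛ y = [0, 6, 0]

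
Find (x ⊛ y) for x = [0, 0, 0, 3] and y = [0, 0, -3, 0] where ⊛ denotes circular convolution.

(x ⊛ y)[n] = Σ(m=0 to 3) x[m] · y[(n-m) mod 4]

Computing each output sample:
(x ⊛ y)[0] = 0
(x ⊛ y)[1] = -9
(x ⊛ y)[2] = 0
(x ⊛ y)[3] = 0

x ⊛ y = [0, -9, 0, 0]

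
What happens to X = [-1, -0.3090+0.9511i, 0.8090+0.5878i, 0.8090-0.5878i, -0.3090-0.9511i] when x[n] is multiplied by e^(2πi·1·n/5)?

Modulation property: DFT(ω_5^(-1n)·x[n]) = X[(k-1) mod 5], so circularly shift X by 1 positions.

X[k-1] = [-0.3090-0.9511i, -1, -0.3090+0.9511i, 0.8090+0.5878i, 0.8090-0.5878i]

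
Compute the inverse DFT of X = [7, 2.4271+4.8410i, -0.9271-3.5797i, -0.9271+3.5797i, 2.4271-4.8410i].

x[n] = (1/5) Σ(k=0 to 4) X[k] · e^(2πikn/5)

Computing each x[n]:
x[0] = 2
x[1] = 1
x[2] = -2
x[3] = 3
x[4] = 3

x = [2, 1, -2, 3, 3]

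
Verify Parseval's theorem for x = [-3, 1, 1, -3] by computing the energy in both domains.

Time domain:
Σ|x[n]|² = |-3|² + |1|² + |1|² + |-3|² = 20.0000

Frequency domain:
(1/4)Σ|X[k]|² = (1/4)(|-4|² + |-4-4i|² + |0|² + |-4+4i|²) = (1/4)·80.0000 = 20.0000

Both sides agree, confirming Parseval's theorem.

Σ|x[n]|² = (1/N)Σ|X[k]|² = 20.0000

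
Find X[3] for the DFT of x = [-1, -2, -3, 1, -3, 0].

X[3] = Σ(n=0 to 5) x[n] · ω_6^(3n) where ω_6 = e^(-2πi/6)
= (-1)·ω_6^0 + (-2)·ω_6^3 + (-3)·ω_6^6 + (1)·ω_6^9 + (-3)·ω_6^12 + (0)·ω_6^15

X[3] = -6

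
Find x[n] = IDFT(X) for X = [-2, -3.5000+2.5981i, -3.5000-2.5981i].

x[n] = (1/3) Σ(k=0 to 2) X[k] · e^(2πikn/3)

Computing each x[n]:
x[0] = -3
x[1] = -1
x[2] = 2

x = [-3, -1, 2]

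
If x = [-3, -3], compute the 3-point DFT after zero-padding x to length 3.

Original 2-point DFT: [-6, 0]
Zero-padded 3-point DFT provides frequency interpolation.

DFT_3([x, 0, ...]) = [-6, -1.5000+2.5981i, -1.5000-2.5981i]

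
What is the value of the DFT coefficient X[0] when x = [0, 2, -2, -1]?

X[0] = Σ(n=0 to 3) x[n] · ω_4^0 = Σ x[n]
= (0) + (2) + (-2) + (-1)

X[0] = -1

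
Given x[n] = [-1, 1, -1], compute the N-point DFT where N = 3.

X[k] = Σ(n=0 to 2) x[n] · ω_3^(nk)
where ω_3 = e^(-2πi/3)

Computing each X[k]:
X[0] = -1
X[1] = -1.0000-1.7321i
X[2] = -1.0000+1.7321i

X = [-1, -1.0000-1.7321i, -1.0000+1.7321i]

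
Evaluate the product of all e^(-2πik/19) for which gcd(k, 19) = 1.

The primitive 19th roots of unity are ω_19^k for k coprime to 19: k ∈ {1, 2, 3, 4, 5, 6, 7, 8, 9, 10, 11, 12, 13, 14, 15, 16, 17, 18}
Their product equals the constant term of the cyclotomic polynomial Φ_19(x) up to sign.
For n ≥ 3, the product of all primitive nth roots of unity is 1. (For n=1 it is 1; for n=2 it is -1.)

1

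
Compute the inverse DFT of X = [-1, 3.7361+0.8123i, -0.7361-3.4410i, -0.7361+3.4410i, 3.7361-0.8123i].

x[n] = (1/5) Σ(k=0 to 4) X[k] · e^(2πikn/5)

Computing each x[n]:
x[0] = 1
x[1] = 1
x[2] = -3
x[3] = 0
x[4] = 0

x = [1, 1, -3, 0, 0]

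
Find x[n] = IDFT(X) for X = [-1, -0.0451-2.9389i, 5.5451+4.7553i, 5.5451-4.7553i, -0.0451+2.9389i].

x[n] = (1/5) Σ(k=0 to 4) X[k] · e^(2πikn/5)

Computing each x[n]:
x[0] = 2
x[1] = -2
x[2] = 3
x[3] = -2
x[4] = -2

x = [2, -2, 3, -2, -2]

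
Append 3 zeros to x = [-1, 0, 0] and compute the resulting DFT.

Original 3-point DFT: [-1, -1, -1]
Zero-padded 6-point DFT provides frequency interpolation.

DFT_6([x, 0, ...]) = [-1, -1, -1, -1, -1, -1]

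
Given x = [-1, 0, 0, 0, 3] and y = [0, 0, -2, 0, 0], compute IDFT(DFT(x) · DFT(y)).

(x ⊛ y)[n] = Σ(m=0 to 4) x[m] · y[(n-m) mod 5]

Computing each output sample:
(x ⊛ y)[0] = 0
(x ⊛ y)[1] = -6
(x ⊛ y)[2] = 2
(x ⊛ y)[3] = 0
(x ⊛ y)[4] = 0

x ⊛ y = [0, -6, 2, 0, 0]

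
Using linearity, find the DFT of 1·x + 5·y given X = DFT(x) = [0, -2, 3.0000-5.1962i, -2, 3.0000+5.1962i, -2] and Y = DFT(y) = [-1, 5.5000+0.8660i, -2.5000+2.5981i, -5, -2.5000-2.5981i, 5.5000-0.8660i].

By linearity: DFT(1x + 5y) = 1·DFT(x) + 5·DFT(y)
= 1·[0, -2, 3.0000-5.1962i, -2, 3.0000+5.1962i, -2] + 5·[-1, 5.5000+0.8660i, -2.5000+2.5981i, -5, -2.5000-2.5981i, 5.5000-0.8660i]

Computing element-wise:
Z[0] = 1·(0) + 5·(-1) = -5
Z[1] = 1·(-2) + 5·(5.5000+0.8660i) = 25.5000+4.3300i
Z[2] = 1·(3.0000-5.1962i) + 5·(-2.5000+2.5981i) = -9.5000+7.7943i
Z[3] = 1·(-2) + 5·(-5) = -27
Z[4] = 1·(3.0000+5.1962i) + 5·(-2.5000-2.5981i) = -9.5000-7.7943i
Z[5] = 1·(-2) + 5·(5.5000-0.8660i) = 25.5000-4.3300i

DFT(1x + 5y) = 1·X + 5·Y = [-5, 25.5000+4.3300i, -9.5000+7.7943i, -27, -9.5000-7.7943i, 25.5000-4.3300i]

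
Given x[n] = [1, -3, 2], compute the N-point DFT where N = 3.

X[k] = Σ(n=0 to 2) x[n] · ω_3^(nk)
where ω_3 = e^(-2πi/3)

Computing each X[k]:
X[0] = 0
X[1] = 1.5000+4.3301i
X[2] = 1.5000-4.3301i

X = [0, 1.5000+4.3301i, 1.5000-4.3301i]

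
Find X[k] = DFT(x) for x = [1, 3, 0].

X[k] = Σ(n=0 to 2) x[n] · ω_3^(nk)
where ω_3 = e^(-2πi/3)

Computing each X[k]:
X[0] = 4
X[1] = -0.5000-2.5981i
X[2] = -0.5000+2.5981i

X = [4, -0.5000-2.5981i, -0.5000+2.5981i]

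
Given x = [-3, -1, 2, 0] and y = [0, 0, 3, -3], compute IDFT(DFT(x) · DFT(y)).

(x ⊛ y)[n] = Σ(m=0 to 3) x[m] · y[(n-m) mod 4]

Computing each output sample:
(x ⊛ y)[0] = 9
(x ⊛ y)[1] = -6
(x ⊛ y)[2] = -9
(x ⊛ y)[3] = 6

x ⊛ y = [9, -6, -9, 6]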